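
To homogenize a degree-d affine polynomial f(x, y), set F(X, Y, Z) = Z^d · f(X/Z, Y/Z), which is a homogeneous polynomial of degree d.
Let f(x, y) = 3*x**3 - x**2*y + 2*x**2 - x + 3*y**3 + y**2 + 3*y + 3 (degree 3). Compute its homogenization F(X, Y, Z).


F(X, Y, Z) = 3*X**3 - X**2*Y + 2*X**2*Z - X*Z**2 + 3*Y**3 + Y**2*Z + 3*Y*Z**2 + 3*Z**3

deg(f) = 3.
Substitute x = X/Z, y = Y/Z into f, then multiply by Z^3.
  monomial 3·x^3·y^0 ↦ 3·X^3·Y^0·Z^0.
  monomial -1·x^2·y^1 ↦ -1·X^2·Y^1·Z^0.
  monomial 2·x^2·y^0 ↦ 2·X^2·Y^0·Z^1.
  monomial -1·x^1·y^0 ↦ -1·X^1·Y^0·Z^2.
  monomial 3·x^0·y^3 ↦ 3·X^0·Y^3·Z^0.
  monomial 1·x^0·y^2 ↦ 1·X^0·Y^2·Z^1.
  monomial 3·x^0·y^1 ↦ 3·X^0·Y^1·Z^2.
  monomial 3·x^0·y^0 ↦ 3·X^0·Y^0·Z^3.
Collecting: F(X, Y, Z) = 3*X**3 - X**2*Y + 2*X**2*Z - X*Z**2 + 3*Y**3 + Y**2*Z + 3*Y*Z**2 + 3*Z**3.


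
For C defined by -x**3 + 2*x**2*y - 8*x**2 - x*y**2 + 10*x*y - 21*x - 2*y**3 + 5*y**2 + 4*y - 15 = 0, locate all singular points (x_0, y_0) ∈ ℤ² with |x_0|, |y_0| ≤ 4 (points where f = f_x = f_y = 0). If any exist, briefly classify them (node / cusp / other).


Singular points: {(-2, 1)}; classification: cusp.

Compute partial derivatives:
  f_x = -3*x**2 + 4*x*y - 16*x - y**2 + 10*y - 21.
  f_y = 2*x**2 - 2*x*y + 10*x - 6*y**2 + 10*y + 4.
Scan x_0 ∈ {−4, ..., 4}. For each x_0, f_y(x_0, y) is a polynomial in y; find its integer roots y ∈ {−4, ..., 4}, then test f_x and f at those candidates.
  x = -4: f_y(-4, y) = -6*y**2 + 18*y - 4; no integer root y with |y| ≤ 4.
  x = -3: f_y(-3, y) = -6*y**2 + 16*y - 8; vanishes at y ∈ {2}. (-3, 2): f_x = -8 ≠ 0.
  x = -2: f_y(-2, y) = -6*y**2 + 14*y - 8; vanishes at y ∈ {1}. (-2, 1): f_x = 0, f = 0 — SINGULAR.
  x = -1: f_y(-1, y) = -6*y**2 + 12*y - 4; no integer root y with |y| ≤ 4.
  x = 0: f_y(0, y) = -6*y**2 + 10*y + 4; vanishes at y ∈ {2}. (0, 2): f_x = -5 ≠ 0.
  x = 1: f_y(1, y) = -6*y**2 + 8*y + 16; no integer root y with |y| ≤ 4.
  x = 2: f_y(2, y) = -6*y**2 + 6*y + 32; no integer root y with |y| ≤ 4.
  x = 3: f_y(3, y) = -6*y**2 + 4*y + 52; no integer root y with |y| ≤ 4.
  x = 4: f_y(4, y) = -6*y**2 + 2*y + 76; no integer root y with |y| ≤ 4.
Only singular point on the grid: (-2, 1).
Classify: substitute x = -2 + u, y = 1 + v and expand: f = -u**3 + 2*u**2*v - u*v**2 - 2*v**3 + v**2.
No constant or linear terms (consistent with a singular point). Quadratic part: v**2. Cubic part: -u**3 + 2*u**2*v - u*v**2 - 2*v**3.
The quadratic part v**2 is a perfect square, so there is a single (double) tangent line v = 0, i.e. y = 1. Restricting the cubic part to that line (v = 0) leaves -u**3 ≠ 0, so f is not divisible by v and the branch is v² ≈ u**3 to lowest order — this is a cusp.
Classification: cusp.


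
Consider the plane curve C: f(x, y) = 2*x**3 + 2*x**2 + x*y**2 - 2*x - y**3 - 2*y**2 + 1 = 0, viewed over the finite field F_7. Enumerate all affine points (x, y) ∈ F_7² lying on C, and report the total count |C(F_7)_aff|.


Affine F_7-points: {(0, 6), (1, 4), (1, 5), (2, 0), (3, 2), (3, 3), (4, 1)}; count = 7.

For each of the 49 pairs (x, y) ∈ F_7², evaluate f(x, y) mod 7. Record the zeros.
  x = 0: [0↦1, 1↦5, 2↦6, 3↦5, 4↦3, 5↦1, 6↦0]  zeros at y ∈ {6}
  x = 1: [0↦3, 1↦1, 2↦5, 3↦2, 4↦0, 5↦0, 6↦3]  zeros at y ∈ {4, 5}
  x = 2: [0↦0, 1↦6, 2↦6, 3↦1, 4↦6, 5↦1, 6↦1]  zeros at y ∈ {0}
  x = 3: [0↦4, 1↦4, 2↦0, 3↦0, 4↦5, 5↦2, 6↦6]  zeros at y ∈ {2, 3}
  x = 4: [0↦6, 1↦0, 2↦6, 3↦4, 4↦2, 5↦1, 6↦2]  zeros at y ∈ {1}
  x = 5: [0↦4, 1↦6, 2↦1, 3↦4, 4↦2, 5↦3, 6↦1]  zeros at y ∈ ∅
  x = 6: [0↦3, 1↦6, 2↦4, 3↦5, 4↦3, 5↦6, 6↦1]  zeros at y ∈ ∅
Collecting zeros: affine points = {(0, 6), (1, 4), (1, 5), (2, 0), (3, 2), (3, 3), (4, 1)}.
Total count |C(F_7)_aff| = 7.


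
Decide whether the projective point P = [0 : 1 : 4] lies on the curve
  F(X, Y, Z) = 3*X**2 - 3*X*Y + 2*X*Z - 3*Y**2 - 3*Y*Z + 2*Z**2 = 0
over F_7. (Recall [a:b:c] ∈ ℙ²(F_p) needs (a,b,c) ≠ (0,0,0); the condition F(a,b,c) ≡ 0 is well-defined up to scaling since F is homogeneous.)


F(0,1,4) ≡ 3 (mod 7); P is NOT on the curve.

Evaluate F(0, 1, 4) term-by-term (mod 7).
  3*X**2 ↦ 3·0·1·1 = 0
  -3*X*Y ↦ -3·0·1·1 = 0
  2*X*Z ↦ 2·0·1·4 = 0
  -3*Y**2 ↦ -3·1·1·1 = -3
  -3*Y*Z ↦ -3·1·1·4 = -12
  2*Z**2 ↦ 2·1·1·16 = 32
Sum: F(0, 1, 4) = (0) + (0) + (0) + (-3) + (-12) + (32) = 17.
Reducing mod 7: 17 ≡ 3 (mod 7).
Since F(a, b, c) ≡ 3 ≠ 0 (mod 7), P does NOT lie on the curve.


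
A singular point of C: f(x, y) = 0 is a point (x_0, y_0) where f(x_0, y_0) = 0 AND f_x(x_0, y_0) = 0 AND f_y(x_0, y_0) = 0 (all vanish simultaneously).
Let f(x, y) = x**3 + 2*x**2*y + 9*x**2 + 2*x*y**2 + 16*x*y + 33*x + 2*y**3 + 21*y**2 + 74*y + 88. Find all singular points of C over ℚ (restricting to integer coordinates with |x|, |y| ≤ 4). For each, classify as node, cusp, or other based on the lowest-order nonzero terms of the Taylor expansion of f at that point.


Singular points: {(-1, -3)}; classification: cusp.

Compute partial derivatives:
  f_x = 3*x**2 + 4*x*y + 18*x + 2*y**2 + 16*y + 33.
  f_y = 2*x**2 + 4*x*y + 16*x + 6*y**2 + 42*y + 74.
Scan x_0 ∈ {−4, ..., 4}. For each x_0, f_y(x_0, y) is a polynomial in y; find its integer roots y ∈ {−4, ..., 4}, then test f_x and f at those candidates.
  x = -4: f_y(-4, y) = 6*y**2 + 26*y + 42; no integer root y with |y| ≤ 4.
  x = -3: f_y(-3, y) = 6*y**2 + 30*y + 44; no integer root y with |y| ≤ 4.
  x = -2: f_y(-2, y) = 6*y**2 + 34*y + 50; no integer root y with |y| ≤ 4.
  x = -1: f_y(-1, y) = 6*y**2 + 38*y + 60; vanishes at y ∈ {-3}. (-1, -3): f_x = 0, f = 0 — SINGULAR.
  x = 0: f_y(0, y) = 6*y**2 + 42*y + 74; no integer root y with |y| ≤ 4.
  x = 1: f_y(1, y) = 6*y**2 + 46*y + 92; no integer root y with |y| ≤ 4.
  x = 2: f_y(2, y) = 6*y**2 + 50*y + 114; no integer root y with |y| ≤ 4.
  x = 3: f_y(3, y) = 6*y**2 + 54*y + 140; no integer root y with |y| ≤ 4.
  x = 4: f_y(4, y) = 6*y**2 + 58*y + 170; no integer root y with |y| ≤ 4.
Only singular point on the grid: (-1, -3).
Classify: substitute x = -1 + u, y = -3 + v and expand: f = u**3 + 2*u**2*v + 2*u*v**2 + 2*v**3 + v**2.
No constant or linear terms (consistent with a singular point). Quadratic part: v**2. Cubic part: u**3 + 2*u**2*v + 2*u*v**2 + 2*v**3.
The quadratic part v**2 is a perfect square, so there is a single (double) tangent line v = 0, i.e. y = -3. Restricting the cubic part to that line (v = 0) leaves u**3 ≠ 0, so f is not divisible by v and the branch is v² ≈ -u**3 to lowest order — this is a cusp.
Classification: cusp.


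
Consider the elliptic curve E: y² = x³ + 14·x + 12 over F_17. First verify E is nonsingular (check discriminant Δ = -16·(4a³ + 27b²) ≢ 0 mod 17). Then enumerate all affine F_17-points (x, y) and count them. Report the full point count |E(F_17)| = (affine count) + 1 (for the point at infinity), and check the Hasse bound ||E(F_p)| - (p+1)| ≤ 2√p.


Affine points = {(3, 8), (3, 9), (4, 8), (4, 9), (9, 0), (10, 8), (10, 9), (11, 1), (11, 16), (12, 2), (12, 15)}; affine count = 11; |E(F_17)| = 12.

Discriminant check: Δ ∝ 4a³ + 27b² = 4·14³ + 27·12² = 4·2744 + 27·144 ≡ 6 (mod 17). Nonzero ⇒ E is nonsingular.
For each x ∈ F_17, compute rhs = x³ + 14·x + 12 mod 17, then count y ∈ F_17 with y² ≡ rhs.
  x = 0: rhs = 12, matching y values: none (0 points).
  x = 1: rhs = 10, matching y values: none (0 points).
  x = 2: rhs = 14, matching y values: none (0 points).
  x = 3: rhs = 13, matching y values: 8, 9 (2 points).
  x = 4: rhs = 13, matching y values: 8, 9 (2 points).
  x = 5: rhs = 3, matching y values: none (0 points).
  x = 6: rhs = 6, matching y values: none (0 points).
  x = 7: rhs = 11, matching y values: none (0 points).
  x = 8: rhs = 7, matching y values: none (0 points).
  x = 9: rhs = 0, matching y values: 0 (1 points).
  x = 10: rhs = 13, matching y values: 8, 9 (2 points).
  x = 11: rhs = 1, matching y values: 1, 16 (2 points).
  x = 12: rhs = 4, matching y values: 2, 15 (2 points).
  x = 13: rhs = 11, matching y values: none (0 points).
  x = 14: rhs = 11, matching y values: none (0 points).
  x = 15: rhs = 10, matching y values: none (0 points).
  x = 16: rhs = 14, matching y values: none (0 points).
Total affine count: 11.
Full point count |E(F_17)| = 11 + 1 = 12.
Hasse bound: |12 − (17+1)| = |-6| = 6 ≤ 2√17 ≈ 8.2462 ✓.


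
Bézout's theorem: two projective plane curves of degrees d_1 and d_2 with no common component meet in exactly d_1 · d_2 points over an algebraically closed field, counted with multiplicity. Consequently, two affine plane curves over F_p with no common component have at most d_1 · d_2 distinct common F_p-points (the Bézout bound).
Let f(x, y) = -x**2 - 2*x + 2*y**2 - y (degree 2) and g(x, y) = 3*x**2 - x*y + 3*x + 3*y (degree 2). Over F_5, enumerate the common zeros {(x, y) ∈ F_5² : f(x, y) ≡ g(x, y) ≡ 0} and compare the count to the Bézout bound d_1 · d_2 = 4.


Common zeros: {(0, 0)}; count = 1; Bézout bound = 4.

deg(f) = 2, deg(g) = 2, so Bézout bound = 4.
Scan x ∈ F_5. For each x, list the y ∈ F_5 with f(x, y) ≡ 0 and those with g(x, y) ≡ 0 (mod 5); the common zeros in that column are the intersection.
  x = 0: f ≡ 0 at y ∈ {0, 3}; g ≡ 0 at y ∈ {0}; common: {0}.
  x = 1: f ≡ 0 at y ∈ {4}; g ≡ 0 at y ∈ {2}; common: ∅.
  x = 2: f ≡ 0 at y ∈ {4}; g ≡ 0 at y ∈ {2}; common: ∅.
  x = 3: f ≡ 0 at y ∈ {0, 3}; g ≡ 0 at y ∈ ∅; common: ∅.
  x = 4: f ≡ 0 at y ∈ ∅; g ≡ 0 at y ∈ {0}; common: ∅.
Collecting: common zeros = {(0, 0)}, so the count is 1.
Comparison with the Bézout bound: 1 ≤ 4 = deg(f)·deg(g), as expected for curves with no common component (the affine F_5-count falls short of the bound because intersections may lie at infinity, over extension fields, or carry multiplicity).


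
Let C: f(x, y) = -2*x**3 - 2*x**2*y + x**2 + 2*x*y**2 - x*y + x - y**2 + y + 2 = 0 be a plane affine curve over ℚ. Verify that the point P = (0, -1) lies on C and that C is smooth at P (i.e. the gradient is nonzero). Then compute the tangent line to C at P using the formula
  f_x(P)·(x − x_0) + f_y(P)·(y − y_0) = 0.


Tangent line at P: 4*x + 3*y + 3 = 0.

Step 1: f(0, -1) = 0, so P lies on C.
Step 2: partial derivatives
  f_x(x, y) = -6*x**2 - 4*x*y + 2*x + 2*y**2 - y + 1, f_y(x, y) = -2*x**2 + 4*x*y - x - 2*y + 1.
  f_x(P) = 4, f_y(P) = 3 (gradient nonzero, so P is smooth).
Step 3: tangent line at P: 4·(x − 0) + 3·(y − -1) = 0.
Expanding: 4*x + 3*y + 3 = 0.


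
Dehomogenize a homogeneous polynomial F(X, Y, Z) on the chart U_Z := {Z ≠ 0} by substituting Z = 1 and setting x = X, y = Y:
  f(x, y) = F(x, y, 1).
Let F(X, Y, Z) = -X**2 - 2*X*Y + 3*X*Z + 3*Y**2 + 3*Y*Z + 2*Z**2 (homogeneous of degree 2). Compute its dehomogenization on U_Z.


f(x, y) = -x**2 - 2*x*y + 3*x + 3*y**2 + 3*y + 2

On U_Z we set Z = 1. Each monomial c·X^i·Y^j·Z^k in F becomes c·x^i·y^j·1^k = c·x^i·y^j.
Substituting Z = 1: F(X, Y, 1) = -x**2 - 2*x*y + 3*x + 3*y**2 + 3*y + 2.
Note: deg(f) ≤ deg(F) = 2; strict inequality happens when F is divisible by Z (lost terms).


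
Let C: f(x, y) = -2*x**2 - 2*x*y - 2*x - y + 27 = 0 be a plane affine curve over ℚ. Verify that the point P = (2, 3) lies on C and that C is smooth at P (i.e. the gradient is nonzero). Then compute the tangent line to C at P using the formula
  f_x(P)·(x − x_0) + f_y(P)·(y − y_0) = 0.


Tangent line at P: -16*x - 5*y + 47 = 0.

Step 1: f(2, 3) = 0, so P lies on C.
Step 2: partial derivatives
  f_x(x, y) = -4*x - 2*y - 2, f_y(x, y) = -2*x - 1.
  f_x(P) = -16, f_y(P) = -5 (gradient nonzero, so P is smooth).
Step 3: tangent line at P: -16·(x − 2) + -5·(y − 3) = 0.
Expanding: -16*x - 5*y + 47 = 0.


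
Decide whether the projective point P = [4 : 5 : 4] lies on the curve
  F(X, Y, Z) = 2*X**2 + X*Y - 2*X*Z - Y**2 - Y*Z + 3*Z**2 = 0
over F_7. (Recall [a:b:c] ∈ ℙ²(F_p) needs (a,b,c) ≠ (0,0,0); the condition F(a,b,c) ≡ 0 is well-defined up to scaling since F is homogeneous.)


F(4,5,4) ≡ 2 (mod 7); P is NOT on the curve.

Evaluate F(4, 5, 4) term-by-term (mod 7).
  2*X**2 ↦ 2·16·1·1 = 32
  X*Y ↦ 1·4·5·1 = 20
  -2*X*Z ↦ -2·4·1·4 = -32
  -Y**2 ↦ -1·1·25·1 = -25
  -Y*Z ↦ -1·1·5·4 = -20
  3*Z**2 ↦ 3·1·1·16 = 48
Sum: F(4, 5, 4) = (32) + (20) + (-32) + (-25) + (-20) + (48) = 23.
Reducing mod 7: 23 ≡ 2 (mod 7).
Since F(a, b, c) ≡ 2 ≠ 0 (mod 7), P does NOT lie on the curve.


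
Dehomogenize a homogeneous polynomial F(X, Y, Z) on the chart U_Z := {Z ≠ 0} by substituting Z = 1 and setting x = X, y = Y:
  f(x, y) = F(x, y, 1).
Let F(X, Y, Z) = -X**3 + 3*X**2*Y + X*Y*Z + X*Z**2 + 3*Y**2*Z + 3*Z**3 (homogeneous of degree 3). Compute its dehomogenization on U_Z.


f(x, y) = -x**3 + 3*x**2*y + x*y + x + 3*y**2 + 3

On U_Z we set Z = 1. Each monomial c·X^i·Y^j·Z^k in F becomes c·x^i·y^j·1^k = c·x^i·y^j.
Substituting Z = 1: F(X, Y, 1) = -x**3 + 3*x**2*y + x*y + x + 3*y**2 + 3.
Note: deg(f) ≤ deg(F) = 3; strict inequality happens when F is divisible by Z (lost terms).


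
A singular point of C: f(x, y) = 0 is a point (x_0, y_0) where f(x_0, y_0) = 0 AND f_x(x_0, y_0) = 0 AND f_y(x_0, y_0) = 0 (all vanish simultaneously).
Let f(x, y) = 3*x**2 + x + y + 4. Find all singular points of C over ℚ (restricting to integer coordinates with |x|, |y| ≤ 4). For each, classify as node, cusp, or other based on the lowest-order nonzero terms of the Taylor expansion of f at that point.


No singular points in the scanned grid; C is smooth there.

Compute partial derivatives:
  f_x = 6*x + 1.
  f_y = 1.
f_y = 1 is a nonzero constant, so f_y never vanishes: no point (x, y) can satisfy f = f_x = f_y = 0. In particular no (x, y) ∈ {−4, ..., 4}² is singular; the curve is smooth.


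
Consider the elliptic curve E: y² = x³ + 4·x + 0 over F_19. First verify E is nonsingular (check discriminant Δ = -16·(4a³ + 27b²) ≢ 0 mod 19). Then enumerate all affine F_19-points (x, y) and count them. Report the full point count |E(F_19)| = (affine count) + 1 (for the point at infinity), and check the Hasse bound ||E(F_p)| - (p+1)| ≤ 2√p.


Affine points = {(0, 0), (1, 9), (1, 10), (2, 4), (2, 15), (3, 1), (3, 18), (4, 2), (4, 17), (9, 9), (9, 10), (11, 8), (11, 11), (12, 3), (12, 16), (13, 8), (13, 11), (14, 8), (14, 11)}; affine count = 19; |E(F_19)| = 20.

Discriminant check: Δ ∝ 4a³ + 27b² = 4·4³ + 27·0² = 4·64 + 27·0 ≡ 9 (mod 19). Nonzero ⇒ E is nonsingular.
For each x ∈ F_19, compute rhs = x³ + 4·x + 0 mod 19, then count y ∈ F_19 with y² ≡ rhs.
  x = 0: rhs = 0, matching y values: 0 (1 points).
  x = 1: rhs = 5, matching y values: 9, 10 (2 points).
  x = 2: rhs = 16, matching y values: 4, 15 (2 points).
  x = 3: rhs = 1, matching y values: 1, 18 (2 points).
  x = 4: rhs = 4, matching y values: 2, 17 (2 points).
  x = 5: rhs = 12, matching y values: none (0 points).
  x = 6: rhs = 12, matching y values: none (0 points).
  x = 7: rhs = 10, matching y values: none (0 points).
  x = 8: rhs = 12, matching y values: none (0 points).
  x = 9: rhs = 5, matching y values: 9, 10 (2 points).
  x = 10: rhs = 14, matching y values: none (0 points).
  x = 11: rhs = 7, matching y values: 8, 11 (2 points).
  x = 12: rhs = 9, matching y values: 3, 16 (2 points).
  x = 13: rhs = 7, matching y values: 8, 11 (2 points).
  x = 14: rhs = 7, matching y values: 8, 11 (2 points).
  x = 15: rhs = 15, matching y values: none (0 points).
  x = 16: rhs = 18, matching y values: none (0 points).
  x = 17: rhs = 3, matching y values: none (0 points).
  x = 18: rhs = 14, matching y values: none (0 points).
Total affine count: 19.
Full point count |E(F_19)| = 19 + 1 = 20.
Hasse bound: |20 − (19+1)| = |0| = 0 ≤ 2√19 ≈ 8.7178 ✓.


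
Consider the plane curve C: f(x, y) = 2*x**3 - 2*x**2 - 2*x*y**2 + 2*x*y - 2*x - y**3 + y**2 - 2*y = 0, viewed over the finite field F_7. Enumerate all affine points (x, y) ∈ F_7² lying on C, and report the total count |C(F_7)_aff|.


Affine F_7-points: {(0, 0), (0, 4), (1, 2), (2, 6), (3, 1), (3, 4), (4, 5), (5, 4), (6, 3)}; count = 9.

For each of the 49 pairs (x, y) ∈ F_7², evaluate f(x, y) mod 7. Record the zeros.
  x = 0: [0↦0, 1↦5, 2↦6, 3↦4, 4↦0, 5↦2, 6↦4]  zeros at y ∈ {0, 4}
  x = 1: [0↦5, 1↦3, 2↦0, 3↦4, 4↦2, 5↦2, 6↦5]  zeros at y ∈ {2}
  x = 2: [0↦4, 1↦2, 2↦2, 3↦5, 4↦5, 5↦3, 6↦0]  zeros at y ∈ {6}
  x = 3: [0↦2, 1↦0, 2↦3, 3↦5, 4↦0, 5↦3, 6↦1]  zeros at y ∈ {1, 4}
  x = 4: [0↦4, 1↦2, 2↦1, 3↦2, 4↦6, 5↦0, 6↦6]  zeros at y ∈ {5}
  x = 5: [0↦1, 1↦6, 2↦1, 3↦1, 4↦0, 5↦6, 6↦6]  zeros at y ∈ {4}
  x = 6: [0↦5, 1↦3, 2↦1, 3↦0, 4↦1, 5↦5, 6↦6]  zeros at y ∈ {3}
Collecting zeros: affine points = {(0, 0), (0, 4), (1, 2), (2, 6), (3, 1), (3, 4), (4, 5), (5, 4), (6, 3)}.
Total count |C(F_7)_aff| = 9.


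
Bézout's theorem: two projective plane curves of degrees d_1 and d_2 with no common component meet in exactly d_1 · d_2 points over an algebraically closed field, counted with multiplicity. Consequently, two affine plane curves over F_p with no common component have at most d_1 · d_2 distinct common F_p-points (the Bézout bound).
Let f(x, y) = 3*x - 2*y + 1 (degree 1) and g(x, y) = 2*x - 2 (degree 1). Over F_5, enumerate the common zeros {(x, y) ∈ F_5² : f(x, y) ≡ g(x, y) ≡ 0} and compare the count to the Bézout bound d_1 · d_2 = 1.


Common zeros: {(1, 2)}; count = 1; Bézout bound = 1.

deg(f) = 1, deg(g) = 1, so Bézout bound = 1.
Scan x ∈ F_5. For each x, list the y ∈ F_5 with f(x, y) ≡ 0 and those with g(x, y) ≡ 0 (mod 5); the common zeros in that column are the intersection.
  x = 0: f ≡ 0 at y ∈ {3}; g ≡ 0 at y ∈ ∅; common: ∅.
  x = 1: f ≡ 0 at y ∈ {2}; g ≡ 0 at y ∈ {0, 1, 2, 3, 4}; common: {2}.
  x = 2: f ≡ 0 at y ∈ {1}; g ≡ 0 at y ∈ ∅; common: ∅.
  x = 3: f ≡ 0 at y ∈ {0}; g ≡ 0 at y ∈ ∅; common: ∅.
  x = 4: f ≡ 0 at y ∈ {4}; g ≡ 0 at y ∈ ∅; common: ∅.
Collecting: common zeros = {(1, 2)}, so the count is 1.
Comparison with the Bézout bound: 1 ≤ 1 = deg(f)·deg(g), as expected for curves with no common component (the bound is attained).


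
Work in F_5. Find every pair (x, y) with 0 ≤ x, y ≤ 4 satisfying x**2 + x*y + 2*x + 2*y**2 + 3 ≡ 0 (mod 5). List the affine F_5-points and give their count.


Affine F_5-points: {(0, 1), (0, 4), (2, 1), (2, 3), (3, 3), (4, 4)}; count = 6.

For each of the 25 pairs (x, y) ∈ F_5², evaluate f(x, y) mod 5. Record the zeros.
  x = 0: [0↦3, 1↦0, 2↦1, 3↦1, 4↦0]  zeros at y ∈ {1, 4}
  x = 1: [0↦1, 1↦4, 2↦1, 3↦2, 4↦2]  zeros at y ∈ ∅
  x = 2: [0↦1, 1↦0, 2↦3, 3↦0, 4↦1]  zeros at y ∈ {1, 3}
  x = 3: [0↦3, 1↦3, 2↦2, 3↦0, 4↦2]  zeros at y ∈ {3}
  x = 4: [0↦2, 1↦3, 2↦3, 3↦2, 4↦0]  zeros at y ∈ {4}
Collecting zeros: affine points = {(0, 1), (0, 4), (2, 1), (2, 3), (3, 3), (4, 4)}.
Total count |C(F_5)_aff| = 6.


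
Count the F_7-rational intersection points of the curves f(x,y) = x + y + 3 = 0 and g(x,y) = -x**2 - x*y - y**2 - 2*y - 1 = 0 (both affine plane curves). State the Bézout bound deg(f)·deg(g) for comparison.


Common zeros: ∅; count = 0; Bézout bound = 2.

deg(f) = 1, deg(g) = 2, so Bézout bound = 2.
Scan x ∈ F_7. For each x, list the y ∈ F_7 with f(x, y) ≡ 0 and those with g(x, y) ≡ 0 (mod 7); the common zeros in that column are the intersection.
  x = 0: f ≡ 0 at y ∈ {4}; g ≡ 0 at y ∈ {6}; common: ∅.
  x = 1: f ≡ 0 at y ∈ {3}; g ≡ 0 at y ∈ {5, 6}; common: ∅.
  x = 2: f ≡ 0 at y ∈ {2}; g ≡ 0 at y ∈ ∅; common: ∅.
  x = 3: f ≡ 0 at y ∈ {1}; g ≡ 0 at y ∈ ∅; common: ∅.
  x = 4: f ≡ 0 at y ∈ {0}; g ≡ 0 at y ∈ ∅; common: ∅.
  x = 5: f ≡ 0 at y ∈ {6}; g ≡ 0 at y ∈ {3, 4}; common: ∅.
  x = 6: f ≡ 0 at y ∈ {5}; g ≡ 0 at y ∈ {3}; common: ∅.
Collecting: common zeros = ∅, so the count is 0.
Comparison with the Bézout bound: 0 ≤ 2 = deg(f)·deg(g), as expected for curves with no common component (the affine F_7-count falls short of the bound because intersections may lie at infinity, over extension fields, or carry multiplicity).


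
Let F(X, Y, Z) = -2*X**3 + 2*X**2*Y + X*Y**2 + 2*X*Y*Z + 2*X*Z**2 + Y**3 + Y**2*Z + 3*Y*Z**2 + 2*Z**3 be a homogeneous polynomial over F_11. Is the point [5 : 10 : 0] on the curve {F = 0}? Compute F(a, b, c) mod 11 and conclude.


F(5,10,0) ≡ 1 (mod 11); P is NOT on the curve.

Evaluate F(5, 10, 0) term-by-term (mod 11).
  -2*X**3 ↦ -2·125·1·1 = -250
  2*X**2*Y ↦ 2·25·10·1 = 500
  X*Y**2 ↦ 1·5·100·1 = 500
  2*X*Y*Z ↦ 2·5·10·0 = 0
  2*X*Z**2 ↦ 2·5·1·0 = 0
  Y**3 ↦ 1·1·1000·1 = 1000
  Y**2*Z ↦ 1·1·100·0 = 0
  3*Y*Z**2 ↦ 3·1·10·0 = 0
  2*Z**3 ↦ 2·1·1·0 = 0
Sum: F(5, 10, 0) = (-250) + (500) + (500) + (0) + (0) + (1000) + (0) + (0) + (0) = 1750.
Reducing mod 11: 1750 ≡ 1 (mod 11).
Since F(a, b, c) ≡ 1 ≠ 0 (mod 11), P does NOT lie on the curve.


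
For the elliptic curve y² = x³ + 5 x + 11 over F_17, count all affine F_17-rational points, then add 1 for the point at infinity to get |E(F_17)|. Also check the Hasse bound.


Affine points = {(1, 0), (3, 6), (3, 11), (5, 5), (5, 12), (6, 6), (6, 11), (7, 7), (7, 10), (8, 6), (8, 11)}; affine count = 11; |E(F_17)| = 12.

Discriminant check: Δ ∝ 4a³ + 27b² = 4·5³ + 27·11² = 4·125 + 27·121 ≡ 10 (mod 17). Nonzero ⇒ E is nonsingular.
For each x ∈ F_17, compute rhs = x³ + 5·x + 11 mod 17, then count y ∈ F_17 with y² ≡ rhs.
  x = 0: rhs = 11, matching y values: none (0 points).
  x = 1: rhs = 0, matching y values: 0 (1 points).
  x = 2: rhs = 12, matching y values: none (0 points).
  x = 3: rhs = 2, matching y values: 6, 11 (2 points).
  x = 4: rhs = 10, matching y values: none (0 points).
  x = 5: rhs = 8, matching y values: 5, 12 (2 points).
  x = 6: rhs = 2, matching y values: 6, 11 (2 points).
  x = 7: rhs = 15, matching y values: 7, 10 (2 points).
  x = 8: rhs = 2, matching y values: 6, 11 (2 points).
  x = 9: rhs = 3, matching y values: none (0 points).
  x = 10: rhs = 7, matching y values: none (0 points).
  x = 11: rhs = 3, matching y values: none (0 points).
  x = 12: rhs = 14, matching y values: none (0 points).
  x = 13: rhs = 12, matching y values: none (0 points).
  x = 14: rhs = 3, matching y values: none (0 points).
  x = 15: rhs = 10, matching y values: none (0 points).
  x = 16: rhs = 5, matching y values: none (0 points).
Total affine count: 11.
Full point count |E(F_17)| = 11 + 1 = 12.
Hasse bound: |12 − (17+1)| = |-6| = 6 ≤ 2√17 ≈ 8.2462 ✓.


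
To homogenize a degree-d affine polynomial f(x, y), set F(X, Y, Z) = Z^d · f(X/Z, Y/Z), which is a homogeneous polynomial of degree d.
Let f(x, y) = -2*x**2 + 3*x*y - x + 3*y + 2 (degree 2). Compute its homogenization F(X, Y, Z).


F(X, Y, Z) = -2*X**2 + 3*X*Y - X*Z + 3*Y*Z + 2*Z**2

deg(f) = 2.
Substitute x = X/Z, y = Y/Z into f, then multiply by Z^2.
  monomial -2·x^2·y^0 ↦ -2·X^2·Y^0·Z^0.
  monomial 3·x^1·y^1 ↦ 3·X^1·Y^1·Z^0.
  monomial -1·x^1·y^0 ↦ -1·X^1·Y^0·Z^1.
  monomial 3·x^0·y^1 ↦ 3·X^0·Y^1·Z^1.
  monomial 2·x^0·y^0 ↦ 2·X^0·Y^0·Z^2.
Collecting: F(X, Y, Z) = -2*X**2 + 3*X*Y - X*Z + 3*Y*Z + 2*Z**2.


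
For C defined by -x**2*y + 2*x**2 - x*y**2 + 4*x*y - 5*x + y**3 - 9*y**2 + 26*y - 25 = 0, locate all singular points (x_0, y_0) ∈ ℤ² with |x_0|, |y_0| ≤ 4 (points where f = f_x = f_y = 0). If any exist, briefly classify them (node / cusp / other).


Singular points: {(-1, 3)}; classification: node.

Compute partial derivatives:
  f_x = -2*x*y + 4*x - y**2 + 4*y - 5.
  f_y = -x**2 - 2*x*y + 4*x + 3*y**2 - 18*y + 26.
Scan x_0 ∈ {−4, ..., 4}. For each x_0, f_y(x_0, y) is a polynomial in y; find its integer roots y ∈ {−4, ..., 4}, then test f_x and f at those candidates.
  x = -4: f_y(-4, y) = 3*y**2 - 10*y - 6; no integer root y with |y| ≤ 4.
  x = -3: f_y(-3, y) = 3*y**2 - 12*y + 5; no integer root y with |y| ≤ 4.
  x = -2: f_y(-2, y) = 3*y**2 - 14*y + 14; no integer root y with |y| ≤ 4.
  x = -1: f_y(-1, y) = 3*y**2 - 16*y + 21; vanishes at y ∈ {3}. (-1, 3): f_x = 0, f = 0 — SINGULAR.
  x = 0: f_y(0, y) = 3*y**2 - 18*y + 26; no integer root y with |y| ≤ 4.
  x = 1: f_y(1, y) = 3*y**2 - 20*y + 29; no integer root y with |y| ≤ 4.
  x = 2: f_y(2, y) = 3*y**2 - 22*y + 30; no integer root y with |y| ≤ 4.
  x = 3: f_y(3, y) = 3*y**2 - 24*y + 29; no integer root y with |y| ≤ 4.
  x = 4: f_y(4, y) = 3*y**2 - 26*y + 26; no integer root y with |y| ≤ 4.
Only singular point on the grid: (-1, 3).
Classify: substitute x = -1 + u, y = 3 + v and expand: f = -u**2*v - u**2 - u*v**2 + v**3 + v**2.
No constant or linear terms (consistent with a singular point). Quadratic part: -u**2 + v**2. Cubic part: -u**2*v - u*v**2 + v**3.
The quadratic part v**2 - u**2 = (v − u)(v + u) splits into two distinct linear factors, so there are two distinct tangent lines y − 3 = ±(x − -1) — this is a node (ordinary double point).
Classification: node.


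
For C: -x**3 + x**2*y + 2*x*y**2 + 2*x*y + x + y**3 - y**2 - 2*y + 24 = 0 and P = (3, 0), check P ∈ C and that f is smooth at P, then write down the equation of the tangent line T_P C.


Tangent line at P: -26*x + 13*y + 78 = 0.

Step 1: f(3, 0) = 0, so P lies on C.
Step 2: partial derivatives
  f_x(x, y) = -3*x**2 + 2*x*y + 2*y**2 + 2*y + 1, f_y(x, y) = x**2 + 4*x*y + 2*x + 3*y**2 - 2*y - 2.
  f_x(P) = -26, f_y(P) = 13 (gradient nonzero, so P is smooth).
Step 3: tangent line at P: -26·(x − 3) + 13·(y − 0) = 0.
Expanding: -26*x + 13*y + 78 = 0.


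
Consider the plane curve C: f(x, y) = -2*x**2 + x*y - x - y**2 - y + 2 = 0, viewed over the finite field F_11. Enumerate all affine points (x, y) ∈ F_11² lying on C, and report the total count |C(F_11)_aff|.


Affine F_11-points: {(0, 1), (0, 9), (3, 3), (3, 10), (4, 5), (4, 9), (7, 7), (7, 10), (9, 3), (9, 5)}; count = 10.

For each of the 121 pairs (x, y) ∈ F_11², evaluate f(x, y) mod 11. Record the zeros.
  x = 0: [0↦2, 1↦0, 2↦7, 3↦1, 4↦4, 5↦5, 6↦4, 7↦1, 8↦7, 9↦0, 10↦2]  zeros at y ∈ {1, 9}
  x = 1: [0↦10, 1↦9, 2↦6, 3↦1, 4↦5, 5↦7, 6↦7, 7↦5, 8↦1, 9↦6, 10↦9]  zeros at y ∈ ∅
  x = 2: [0↦3, 1↦3, 2↦1, 3↦8, 4↦2, 5↦5, 6↦6, 7↦5, 8↦2, 9↦8, 10↦1]  zeros at y ∈ ∅
  x = 3: [0↦3, 1↦4, 2↦3, 3↦0, 4↦6, 5↦10, 6↦1, 7↦1, 8↦10, 9↦6, 10↦0]  zeros at y ∈ {3, 10}
  x = 4: [0↦10, 1↦1, 2↦1, 3↦10, 4↦6, 5↦0, 6↦3, 7↦4, 8↦3, 9↦0, 10↦6]  zeros at y ∈ {5, 9}
  x = 5: [0↦2, 1↦5, 2↦6, 3↦5, 4↦2, 5↦8, 6↦1, 7↦3, 8↦3, 9↦1, 10↦8]  zeros at y ∈ ∅
  x = 6: [0↦1, 1↦5, 2↦7, 3↦7, 4↦5, 5↦1, 6↦6, 7↦9, 8↦10, 9↦9, 10↦6]  zeros at y ∈ ∅
  x = 7: [0↦7, 1↦1, 2↦4, 3↦5, 4↦4, 5↦1, 6↦7, 7↦0, 8↦2, 9↦2, 10↦0]  zeros at y ∈ {7, 10}
  x = 8: [0↦9, 1↦4, 2↦8, 3↦10, 4↦10, 5↦8, 6↦4, 7↦9, 8↦1, 9↦2, 10↦1]  zeros at y ∈ ∅
  x = 9: [0↦7, 1↦3, 2↦8, 3↦0, 4↦1, 5↦0, 6↦8, 7↦3, 8↦7, 9↦9, 10↦9]  zeros at y ∈ {3, 5}
  x = 10: [0↦1, 1↦9, 2↦4, 3↦8, 4↦10, 5↦10, 6↦8, 7↦4, 8↦9, 9↦1, 10↦2]  zeros at y ∈ ∅
Collecting zeros: affine points = {(0, 1), (0, 9), (3, 3), (3, 10), (4, 5), (4, 9), (7, 7), (7, 10), (9, 3), (9, 5)}.
Total count |C(F_11)_aff| = 10.


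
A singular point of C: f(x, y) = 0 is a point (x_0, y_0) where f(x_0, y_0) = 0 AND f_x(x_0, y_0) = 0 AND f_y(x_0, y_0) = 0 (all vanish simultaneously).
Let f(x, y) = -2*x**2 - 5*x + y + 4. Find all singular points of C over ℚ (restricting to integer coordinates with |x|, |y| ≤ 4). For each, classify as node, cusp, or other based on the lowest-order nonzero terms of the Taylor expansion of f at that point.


No singular points in the scanned grid; C is smooth there.

Compute partial derivatives:
  f_x = -4*x - 5.
  f_y = 1.
f_y = 1 is a nonzero constant, so f_y never vanishes: no point (x, y) can satisfy f = f_x = f_y = 0. In particular no (x, y) ∈ {−4, ..., 4}² is singular; the curve is smooth.


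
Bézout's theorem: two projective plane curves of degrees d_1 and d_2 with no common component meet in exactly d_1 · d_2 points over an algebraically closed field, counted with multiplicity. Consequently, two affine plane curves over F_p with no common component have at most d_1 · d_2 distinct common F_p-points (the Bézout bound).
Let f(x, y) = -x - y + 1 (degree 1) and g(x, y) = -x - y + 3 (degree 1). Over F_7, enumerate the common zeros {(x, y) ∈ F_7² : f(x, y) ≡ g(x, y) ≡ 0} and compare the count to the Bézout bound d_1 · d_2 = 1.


Common zeros: ∅; count = 0; Bézout bound = 1.

deg(f) = 1, deg(g) = 1, so Bézout bound = 1.
Scan x ∈ F_7. For each x, list the y ∈ F_7 with f(x, y) ≡ 0 and those with g(x, y) ≡ 0 (mod 7); the common zeros in that column are the intersection.
  x = 0: f ≡ 0 at y ∈ {1}; g ≡ 0 at y ∈ {3}; common: ∅.
  x = 1: f ≡ 0 at y ∈ {0}; g ≡ 0 at y ∈ {2}; common: ∅.
  x = 2: f ≡ 0 at y ∈ {6}; g ≡ 0 at y ∈ {1}; common: ∅.
  x = 3: f ≡ 0 at y ∈ {5}; g ≡ 0 at y ∈ {0}; common: ∅.
  x = 4: f ≡ 0 at y ∈ {4}; g ≡ 0 at y ∈ {6}; common: ∅.
  x = 5: f ≡ 0 at y ∈ {3}; g ≡ 0 at y ∈ {5}; common: ∅.
  x = 6: f ≡ 0 at y ∈ {2}; g ≡ 0 at y ∈ {4}; common: ∅.
Collecting: common zeros = ∅, so the count is 0.
Comparison with the Bézout bound: 0 ≤ 1 = deg(f)·deg(g), as expected for curves with no common component (the affine F_7-count falls short of the bound because intersections may lie at infinity, over extension fields, or carry multiplicity).


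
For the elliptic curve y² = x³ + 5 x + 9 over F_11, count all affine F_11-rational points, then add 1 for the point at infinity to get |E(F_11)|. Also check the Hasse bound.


Affine points = {(0, 3), (0, 8), (1, 2), (1, 9), (2, 4), (2, 7), (4, 4), (4, 7), (5, 4), (5, 7), (8, 0), (10, 5), (10, 6)}; affine count = 13; |E(F_11)| = 14.

Discriminant check: Δ ∝ 4a³ + 27b² = 4·5³ + 27·9² = 4·125 + 27·81 ≡ 3 (mod 11). Nonzero ⇒ E is nonsingular.
For each x ∈ F_11, compute rhs = x³ + 5·x + 9 mod 11, then count y ∈ F_11 with y² ≡ rhs.
  x = 0: rhs = 9, matching y values: 3, 8 (2 points).
  x = 1: rhs = 4, matching y values: 2, 9 (2 points).
  x = 2: rhs = 5, matching y values: 4, 7 (2 points).
  x = 3: rhs = 7, matching y values: none (0 points).
  x = 4: rhs = 5, matching y values: 4, 7 (2 points).
  x = 5: rhs = 5, matching y values: 4, 7 (2 points).
  x = 6: rhs = 2, matching y values: none (0 points).
  x = 7: rhs = 2, matching y values: none (0 points).
  x = 8: rhs = 0, matching y values: 0 (1 points).
  x = 9: rhs = 2, matching y values: none (0 points).
  x = 10: rhs = 3, matching y values: 5, 6 (2 points).
Total affine count: 13.
Full point count |E(F_11)| = 13 + 1 = 14.
Hasse bound: |14 − (11+1)| = |2| = 2 ≤ 2√11 ≈ 6.6332 ✓.


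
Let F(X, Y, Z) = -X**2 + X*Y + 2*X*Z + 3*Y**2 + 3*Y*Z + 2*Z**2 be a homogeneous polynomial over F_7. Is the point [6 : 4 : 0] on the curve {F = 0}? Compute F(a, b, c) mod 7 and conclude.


F(6,4,0) ≡ 1 (mod 7); P is NOT on the curve.

Evaluate F(6, 4, 0) term-by-term (mod 7).
  -X**2 ↦ -1·36·1·1 = -36
  X*Y ↦ 1·6·4·1 = 24
  2*X*Z ↦ 2·6·1·0 = 0
  3*Y**2 ↦ 3·1·16·1 = 48
  3*Y*Z ↦ 3·1·4·0 = 0
  2*Z**2 ↦ 2·1·1·0 = 0
Sum: F(6, 4, 0) = (-36) + (24) + (0) + (48) + (0) + (0) = 36.
Reducing mod 7: 36 ≡ 1 (mod 7).
Since F(a, b, c) ≡ 1 ≠ 0 (mod 7), P does NOT lie on the curve.


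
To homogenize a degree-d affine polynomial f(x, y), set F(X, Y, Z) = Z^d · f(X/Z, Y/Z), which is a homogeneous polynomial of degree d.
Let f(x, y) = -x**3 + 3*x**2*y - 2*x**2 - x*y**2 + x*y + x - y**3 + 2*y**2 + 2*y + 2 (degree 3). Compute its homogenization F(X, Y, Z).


F(X, Y, Z) = -X**3 + 3*X**2*Y - 2*X**2*Z - X*Y**2 + X*Y*Z + X*Z**2 - Y**3 + 2*Y**2*Z + 2*Y*Z**2 + 2*Z**3

deg(f) = 3.
Substitute x = X/Z, y = Y/Z into f, then multiply by Z^3.
  monomial -1·x^3·y^0 ↦ -1·X^3·Y^0·Z^0.
  monomial 3·x^2·y^1 ↦ 3·X^2·Y^1·Z^0.
  monomial -2·x^2·y^0 ↦ -2·X^2·Y^0·Z^1.
  monomial -1·x^1·y^2 ↦ -1·X^1·Y^2·Z^0.
  monomial 1·x^1·y^1 ↦ 1·X^1·Y^1·Z^1.
  monomial 1·x^1·y^0 ↦ 1·X^1·Y^0·Z^2.
  monomial -1·x^0·y^3 ↦ -1·X^0·Y^3·Z^0.
  monomial 2·x^0·y^2 ↦ 2·X^0·Y^2·Z^1.
  monomial 2·x^0·y^1 ↦ 2·X^0·Y^1·Z^2.
  monomial 2·x^0·y^0 ↦ 2·X^0·Y^0·Z^3.
Collecting: F(X, Y, Z) = -X**3 + 3*X**2*Y - 2*X**2*Z - X*Y**2 + X*Y*Z + X*Z**2 - Y**3 + 2*Y**2*Z + 2*Y*Z**2 + 2*Z**3.


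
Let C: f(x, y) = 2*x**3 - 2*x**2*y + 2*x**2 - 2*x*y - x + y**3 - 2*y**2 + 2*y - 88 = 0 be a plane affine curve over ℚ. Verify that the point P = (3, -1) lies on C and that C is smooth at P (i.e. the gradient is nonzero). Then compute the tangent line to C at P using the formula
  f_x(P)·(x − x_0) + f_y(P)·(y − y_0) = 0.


Tangent line at P: 79*x - 15*y - 252 = 0.

Step 1: f(3, -1) = 0, so P lies on C.
Step 2: partial derivatives
  f_x(x, y) = 6*x**2 - 4*x*y + 4*x - 2*y - 1, f_y(x, y) = -2*x**2 - 2*x + 3*y**2 - 4*y + 2.
  f_x(P) = 79, f_y(P) = -15 (gradient nonzero, so P is smooth).
Step 3: tangent line at P: 79·(x − 3) + -15·(y − -1) = 0.
Expanding: 79*x - 15*y - 252 = 0.


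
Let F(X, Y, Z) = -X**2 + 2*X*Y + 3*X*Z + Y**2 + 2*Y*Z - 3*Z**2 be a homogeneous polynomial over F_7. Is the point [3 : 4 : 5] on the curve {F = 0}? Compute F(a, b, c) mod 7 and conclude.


F(3,4,5) ≡ 6 (mod 7); P is NOT on the curve.

Evaluate F(3, 4, 5) term-by-term (mod 7).
  -X**2 ↦ -1·9·1·1 = -9
  2*X*Y ↦ 2·3·4·1 = 24
  3*X*Z ↦ 3·3·1·5 = 45
  Y**2 ↦ 1·1·16·1 = 16
  2*Y*Z ↦ 2·1·4·5 = 40
  -3*Z**2 ↦ -3·1·1·25 = -75
Sum: F(3, 4, 5) = (-9) + (24) + (45) + (16) + (40) + (-75) = 41.
Reducing mod 7: 41 ≡ 6 (mod 7).
Since F(a, b, c) ≡ 6 ≠ 0 (mod 7), P does NOT lie on the curve.


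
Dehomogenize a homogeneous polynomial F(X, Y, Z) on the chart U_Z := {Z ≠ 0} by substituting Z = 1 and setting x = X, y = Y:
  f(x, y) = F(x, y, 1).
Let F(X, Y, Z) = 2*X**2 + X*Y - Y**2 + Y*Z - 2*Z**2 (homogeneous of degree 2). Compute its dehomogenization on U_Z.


f(x, y) = 2*x**2 + x*y - y**2 + y - 2

On U_Z we set Z = 1. Each monomial c·X^i·Y^j·Z^k in F becomes c·x^i·y^j·1^k = c·x^i·y^j.
Substituting Z = 1: F(X, Y, 1) = 2*x**2 + x*y - y**2 + y - 2.
Note: deg(f) ≤ deg(F) = 2; strict inequality happens when F is divisible by Z (lost terms).


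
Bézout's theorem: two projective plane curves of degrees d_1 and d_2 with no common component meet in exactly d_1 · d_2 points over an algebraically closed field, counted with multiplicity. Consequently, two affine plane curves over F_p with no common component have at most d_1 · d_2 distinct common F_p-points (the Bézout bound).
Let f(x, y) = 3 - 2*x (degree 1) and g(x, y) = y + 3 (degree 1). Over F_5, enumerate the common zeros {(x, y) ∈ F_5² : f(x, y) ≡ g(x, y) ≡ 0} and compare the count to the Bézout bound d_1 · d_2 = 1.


Common zeros: {(4, 2)}; count = 1; Bézout bound = 1.

deg(f) = 1, deg(g) = 1, so Bézout bound = 1.
Scan x ∈ F_5. For each x, list the y ∈ F_5 with f(x, y) ≡ 0 and those with g(x, y) ≡ 0 (mod 5); the common zeros in that column are the intersection.
  x = 0: f ≡ 0 at y ∈ ∅; g ≡ 0 at y ∈ {2}; common: ∅.
  x = 1: f ≡ 0 at y ∈ ∅; g ≡ 0 at y ∈ {2}; common: ∅.
  x = 2: f ≡ 0 at y ∈ ∅; g ≡ 0 at y ∈ {2}; common: ∅.
  x = 3: f ≡ 0 at y ∈ ∅; g ≡ 0 at y ∈ {2}; common: ∅.
  x = 4: f ≡ 0 at y ∈ {0, 1, 2, 3, 4}; g ≡ 0 at y ∈ {2}; common: {2}.
Collecting: common zeros = {(4, 2)}, so the count is 1.
Comparison with the Bézout bound: 1 ≤ 1 = deg(f)·deg(g), as expected for curves with no common component (the bound is attained).


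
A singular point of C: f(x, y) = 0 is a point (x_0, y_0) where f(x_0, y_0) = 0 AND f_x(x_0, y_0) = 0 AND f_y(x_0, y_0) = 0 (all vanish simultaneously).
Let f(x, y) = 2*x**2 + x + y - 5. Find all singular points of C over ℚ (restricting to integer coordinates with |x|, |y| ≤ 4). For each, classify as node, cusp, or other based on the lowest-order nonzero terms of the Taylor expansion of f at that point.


No singular points in the scanned grid; C is smooth there.

Compute partial derivatives:
  f_x = 4*x + 1.
  f_y = 1.
f_y = 1 is a nonzero constant, so f_y never vanishes: no point (x, y) can satisfy f = f_x = f_y = 0. In particular no (x, y) ∈ {−4, ..., 4}² is singular; the curve is smooth.


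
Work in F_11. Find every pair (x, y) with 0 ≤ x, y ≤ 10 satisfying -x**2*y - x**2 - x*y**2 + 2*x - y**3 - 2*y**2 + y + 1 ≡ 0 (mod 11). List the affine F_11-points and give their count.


Affine F_11-points: {(1, 4), (1, 5), (1, 10), (4, 8), (5, 3), (5, 4), (5, 8), (6, 6), (7, 3), (8, 1), (8, 5), (8, 6), (9, 1)}; count = 13.

For each of the 121 pairs (x, y) ∈ F_11², evaluate f(x, y) mod 11. Record the zeros.
  x = 0: [0↦1, 1↦10, 2↦9, 3↦3, 4↦8, 5↦7, 6↦5, 7↦7, 8↦7, 9↦10, 10↦10]  zeros at y ∈ ∅
  x = 1: [0↦2, 1↦9, 2↦4, 3↦3, 4↦0, 5↦0, 6↦8, 7↦7, 8↦2, 9↦9, 10↦0]  zeros at y ∈ {4, 5, 10}
  x = 2: [0↦1, 1↦4, 2↦4, 3↦6, 4↦4, 5↦3, 6↦8, 7↦2, 8↦1, 9↦10, 10↦1]  zeros at y ∈ ∅
  x = 3: [0↦9, 1↦6, 2↦9, 3↦1, 4↦9, 5↦5, 6↦5, 7↦3, 8↦4, 9↦2, 10↦2]  zeros at y ∈ ∅
  x = 4: [0↦4, 1↦4, 2↦8, 3↦10, 4↦4, 5↦6, 6↦10, 7↦10, 8↦0, 9↦7, 10↦3]  zeros at y ∈ {8}
  x = 5: [0↦8, 1↦9, 2↦1, 3↦0, 4↦0, 5↦6, 6↦1, 7↦1, 8↦0, 9↦3, 10↦4]  zeros at y ∈ {3, 4, 8}
  x = 6: [0↦10, 1↦10, 2↦10, 3↦4, 4↦8, 5↦5, 6↦0, 7↦9, 8↦4, 9↦1, 10↦5]  zeros at y ∈ {6}
  x = 7: [0↦10, 1↦7, 2↦2, 3↦0, 4↦6, 5↦3, 6↦7, 7↦1, 8↦1, 9↦1, 10↦6]  zeros at y ∈ {3}
  x = 8: [0↦8, 1↦0, 2↦10, 3↦10, 4↦5, 5↦0, 6↦0, 7↦10, 8↦2, 9↦3, 10↦7]  zeros at y ∈ {1, 5, 6}
  x = 9: [0↦4, 1↦0, 2↦1, 3↦1, 4↦5, 5↦7, 6↦1, 7↦3, 8↦7, 9↦7, 10↦8]  zeros at y ∈ {1}
  x = 10: [0↦9, 1↦7, 2↦8, 3↦6, 4↦6, 5↦2, 6↦10, 7↦2, 8↦5, 9↦2, 10↦9]  zeros at y ∈ ∅
Collecting zeros: affine points = {(1, 4), (1, 5), (1, 10), (4, 8), (5, 3), (5, 4), (5, 8), (6, 6), (7, 3), (8, 1), (8, 5), (8, 6), (9, 1)}.
Total count |C(F_11)_aff| = 13.


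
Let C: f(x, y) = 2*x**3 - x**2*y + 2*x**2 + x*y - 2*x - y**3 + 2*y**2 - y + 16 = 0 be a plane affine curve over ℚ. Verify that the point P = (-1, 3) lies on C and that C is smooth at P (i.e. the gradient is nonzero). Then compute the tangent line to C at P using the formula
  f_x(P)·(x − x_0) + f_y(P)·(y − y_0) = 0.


Tangent line at P: 9*x - 18*y + 63 = 0.

Step 1: f(-1, 3) = 0, so P lies on C.
Step 2: partial derivatives
  f_x(x, y) = 6*x**2 - 2*x*y + 4*x + y - 2, f_y(x, y) = -x**2 + x - 3*y**2 + 4*y - 1.
  f_x(P) = 9, f_y(P) = -18 (gradient nonzero, so P is smooth).
Step 3: tangent line at P: 9·(x − -1) + -18·(y − 3) = 0.
Expanding: 9*x - 18*y + 63 = 0.


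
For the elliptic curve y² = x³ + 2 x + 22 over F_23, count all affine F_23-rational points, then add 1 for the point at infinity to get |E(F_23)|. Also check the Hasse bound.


Affine points = {(1, 5), (1, 18), (3, 3), (3, 20), (4, 5), (4, 18), (11, 8), (11, 15), (12, 7), (12, 16), (15, 0), (17, 1), (17, 22), (18, 5), (18, 18), (20, 9), (20, 14)}; affine count = 17; |E(F_23)| = 18.

Discriminant check: Δ ∝ 4a³ + 27b² = 4·2³ + 27·22² = 4·8 + 27·484 ≡ 13 (mod 23). Nonzero ⇒ E is nonsingular.
For each x ∈ F_23, compute rhs = x³ + 2·x + 22 mod 23, then count y ∈ F_23 with y² ≡ rhs.
  x = 0: rhs = 22, matching y values: none (0 points).
  x = 1: rhs = 2, matching y values: 5, 18 (2 points).
  x = 2: rhs = 11, matching y values: none (0 points).
  x = 3: rhs = 9, matching y values: 3, 20 (2 points).
  x = 4: rhs = 2, matching y values: 5, 18 (2 points).
  x = 5: rhs = 19, matching y values: none (0 points).
  x = 6: rhs = 20, matching y values: none (0 points).
  x = 7: rhs = 11, matching y values: none (0 points).
  x = 8: rhs = 21, matching y values: none (0 points).
  x = 9: rhs = 10, matching y values: none (0 points).
  x = 10: rhs = 7, matching y values: none (0 points).
  x = 11: rhs = 18, matching y values: 8, 15 (2 points).
  x = 12: rhs = 3, matching y values: 7, 16 (2 points).
  x = 13: rhs = 14, matching y values: none (0 points).
  x = 14: rhs = 11, matching y values: none (0 points).
  x = 15: rhs = 0, matching y values: 0 (1 points).
  x = 16: rhs = 10, matching y values: none (0 points).
  x = 17: rhs = 1, matching y values: 1, 22 (2 points).
  x = 18: rhs = 2, matching y values: 5, 18 (2 points).
  x = 19: rhs = 19, matching y values: none (0 points).
  x = 20: rhs = 12, matching y values: 9, 14 (2 points).
  x = 21: rhs = 10, matching y values: none (0 points).
  x = 22: rhs = 19, matching y values: none (0 points).
Total affine count: 17.
Full point count |E(F_23)| = 17 + 1 = 18.
Hasse bound: |18 − (23+1)| = |-6| = 6 ≤ 2√23 ≈ 9.5917 ✓.
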